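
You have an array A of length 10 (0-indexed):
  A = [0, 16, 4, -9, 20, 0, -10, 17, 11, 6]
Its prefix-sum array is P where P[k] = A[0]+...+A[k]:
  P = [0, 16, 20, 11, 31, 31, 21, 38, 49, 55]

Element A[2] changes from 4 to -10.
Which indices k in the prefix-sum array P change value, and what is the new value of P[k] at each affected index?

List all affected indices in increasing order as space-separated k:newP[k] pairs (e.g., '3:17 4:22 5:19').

Answer: 2:6 3:-3 4:17 5:17 6:7 7:24 8:35 9:41

Derivation:
P[k] = A[0] + ... + A[k]
P[k] includes A[2] iff k >= 2
Affected indices: 2, 3, ..., 9; delta = -14
  P[2]: 20 + -14 = 6
  P[3]: 11 + -14 = -3
  P[4]: 31 + -14 = 17
  P[5]: 31 + -14 = 17
  P[6]: 21 + -14 = 7
  P[7]: 38 + -14 = 24
  P[8]: 49 + -14 = 35
  P[9]: 55 + -14 = 41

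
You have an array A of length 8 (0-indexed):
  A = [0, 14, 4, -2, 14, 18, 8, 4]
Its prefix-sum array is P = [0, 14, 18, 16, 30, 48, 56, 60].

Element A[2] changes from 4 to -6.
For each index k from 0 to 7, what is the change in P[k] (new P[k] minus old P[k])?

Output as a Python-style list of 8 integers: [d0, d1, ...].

Answer: [0, 0, -10, -10, -10, -10, -10, -10]

Derivation:
Element change: A[2] 4 -> -6, delta = -10
For k < 2: P[k] unchanged, delta_P[k] = 0
For k >= 2: P[k] shifts by exactly -10
Delta array: [0, 0, -10, -10, -10, -10, -10, -10]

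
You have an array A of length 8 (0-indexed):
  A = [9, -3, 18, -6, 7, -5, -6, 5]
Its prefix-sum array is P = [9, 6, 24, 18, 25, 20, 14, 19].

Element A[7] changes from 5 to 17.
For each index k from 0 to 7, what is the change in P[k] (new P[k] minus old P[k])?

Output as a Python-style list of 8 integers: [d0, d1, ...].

Answer: [0, 0, 0, 0, 0, 0, 0, 12]

Derivation:
Element change: A[7] 5 -> 17, delta = 12
For k < 7: P[k] unchanged, delta_P[k] = 0
For k >= 7: P[k] shifts by exactly 12
Delta array: [0, 0, 0, 0, 0, 0, 0, 12]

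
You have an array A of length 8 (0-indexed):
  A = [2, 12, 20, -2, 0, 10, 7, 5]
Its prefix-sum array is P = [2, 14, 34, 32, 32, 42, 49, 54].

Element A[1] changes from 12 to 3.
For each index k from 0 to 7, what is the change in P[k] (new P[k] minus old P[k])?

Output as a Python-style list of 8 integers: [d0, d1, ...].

Element change: A[1] 12 -> 3, delta = -9
For k < 1: P[k] unchanged, delta_P[k] = 0
For k >= 1: P[k] shifts by exactly -9
Delta array: [0, -9, -9, -9, -9, -9, -9, -9]

Answer: [0, -9, -9, -9, -9, -9, -9, -9]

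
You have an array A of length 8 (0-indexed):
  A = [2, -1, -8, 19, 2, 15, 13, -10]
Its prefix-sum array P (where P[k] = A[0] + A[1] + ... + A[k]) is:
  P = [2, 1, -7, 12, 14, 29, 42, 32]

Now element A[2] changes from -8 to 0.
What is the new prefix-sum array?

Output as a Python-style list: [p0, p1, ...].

Change: A[2] -8 -> 0, delta = 8
P[k] for k < 2: unchanged (A[2] not included)
P[k] for k >= 2: shift by delta = 8
  P[0] = 2 + 0 = 2
  P[1] = 1 + 0 = 1
  P[2] = -7 + 8 = 1
  P[3] = 12 + 8 = 20
  P[4] = 14 + 8 = 22
  P[5] = 29 + 8 = 37
  P[6] = 42 + 8 = 50
  P[7] = 32 + 8 = 40

Answer: [2, 1, 1, 20, 22, 37, 50, 40]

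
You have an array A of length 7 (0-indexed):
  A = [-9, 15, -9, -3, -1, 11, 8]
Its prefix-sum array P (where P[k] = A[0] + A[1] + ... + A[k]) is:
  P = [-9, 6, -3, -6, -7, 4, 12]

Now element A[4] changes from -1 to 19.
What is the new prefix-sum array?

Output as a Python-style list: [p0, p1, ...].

Answer: [-9, 6, -3, -6, 13, 24, 32]

Derivation:
Change: A[4] -1 -> 19, delta = 20
P[k] for k < 4: unchanged (A[4] not included)
P[k] for k >= 4: shift by delta = 20
  P[0] = -9 + 0 = -9
  P[1] = 6 + 0 = 6
  P[2] = -3 + 0 = -3
  P[3] = -6 + 0 = -6
  P[4] = -7 + 20 = 13
  P[5] = 4 + 20 = 24
  P[6] = 12 + 20 = 32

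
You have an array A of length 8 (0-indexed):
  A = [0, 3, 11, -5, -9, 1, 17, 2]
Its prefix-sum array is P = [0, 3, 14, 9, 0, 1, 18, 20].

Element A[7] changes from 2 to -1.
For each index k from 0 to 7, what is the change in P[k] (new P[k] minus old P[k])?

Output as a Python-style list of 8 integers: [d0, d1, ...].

Answer: [0, 0, 0, 0, 0, 0, 0, -3]

Derivation:
Element change: A[7] 2 -> -1, delta = -3
For k < 7: P[k] unchanged, delta_P[k] = 0
For k >= 7: P[k] shifts by exactly -3
Delta array: [0, 0, 0, 0, 0, 0, 0, -3]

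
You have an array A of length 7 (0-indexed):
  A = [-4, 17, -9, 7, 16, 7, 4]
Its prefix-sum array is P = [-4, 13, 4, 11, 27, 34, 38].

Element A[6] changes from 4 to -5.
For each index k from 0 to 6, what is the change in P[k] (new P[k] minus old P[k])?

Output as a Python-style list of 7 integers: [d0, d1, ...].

Element change: A[6] 4 -> -5, delta = -9
For k < 6: P[k] unchanged, delta_P[k] = 0
For k >= 6: P[k] shifts by exactly -9
Delta array: [0, 0, 0, 0, 0, 0, -9]

Answer: [0, 0, 0, 0, 0, 0, -9]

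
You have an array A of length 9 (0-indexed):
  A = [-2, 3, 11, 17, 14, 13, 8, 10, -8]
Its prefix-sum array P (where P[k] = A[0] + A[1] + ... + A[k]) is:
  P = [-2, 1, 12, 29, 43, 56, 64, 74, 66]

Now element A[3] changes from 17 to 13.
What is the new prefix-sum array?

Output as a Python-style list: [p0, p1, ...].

Answer: [-2, 1, 12, 25, 39, 52, 60, 70, 62]

Derivation:
Change: A[3] 17 -> 13, delta = -4
P[k] for k < 3: unchanged (A[3] not included)
P[k] for k >= 3: shift by delta = -4
  P[0] = -2 + 0 = -2
  P[1] = 1 + 0 = 1
  P[2] = 12 + 0 = 12
  P[3] = 29 + -4 = 25
  P[4] = 43 + -4 = 39
  P[5] = 56 + -4 = 52
  P[6] = 64 + -4 = 60
  P[7] = 74 + -4 = 70
  P[8] = 66 + -4 = 62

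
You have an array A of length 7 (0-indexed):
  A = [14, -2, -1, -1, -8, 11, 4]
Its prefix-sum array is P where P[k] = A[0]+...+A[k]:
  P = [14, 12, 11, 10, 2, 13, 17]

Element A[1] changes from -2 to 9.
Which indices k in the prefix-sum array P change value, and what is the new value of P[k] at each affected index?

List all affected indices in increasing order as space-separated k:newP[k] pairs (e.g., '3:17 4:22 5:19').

Answer: 1:23 2:22 3:21 4:13 5:24 6:28

Derivation:
P[k] = A[0] + ... + A[k]
P[k] includes A[1] iff k >= 1
Affected indices: 1, 2, ..., 6; delta = 11
  P[1]: 12 + 11 = 23
  P[2]: 11 + 11 = 22
  P[3]: 10 + 11 = 21
  P[4]: 2 + 11 = 13
  P[5]: 13 + 11 = 24
  P[6]: 17 + 11 = 28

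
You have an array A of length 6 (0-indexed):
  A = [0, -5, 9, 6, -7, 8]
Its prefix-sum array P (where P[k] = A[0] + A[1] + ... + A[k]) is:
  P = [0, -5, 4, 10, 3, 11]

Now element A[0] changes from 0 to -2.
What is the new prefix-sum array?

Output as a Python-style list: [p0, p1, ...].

Change: A[0] 0 -> -2, delta = -2
P[k] for k < 0: unchanged (A[0] not included)
P[k] for k >= 0: shift by delta = -2
  P[0] = 0 + -2 = -2
  P[1] = -5 + -2 = -7
  P[2] = 4 + -2 = 2
  P[3] = 10 + -2 = 8
  P[4] = 3 + -2 = 1
  P[5] = 11 + -2 = 9

Answer: [-2, -7, 2, 8, 1, 9]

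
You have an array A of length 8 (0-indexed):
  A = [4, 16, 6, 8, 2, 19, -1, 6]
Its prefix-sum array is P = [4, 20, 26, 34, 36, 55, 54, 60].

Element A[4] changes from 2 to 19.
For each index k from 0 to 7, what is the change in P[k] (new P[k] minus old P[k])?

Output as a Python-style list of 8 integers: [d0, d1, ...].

Element change: A[4] 2 -> 19, delta = 17
For k < 4: P[k] unchanged, delta_P[k] = 0
For k >= 4: P[k] shifts by exactly 17
Delta array: [0, 0, 0, 0, 17, 17, 17, 17]

Answer: [0, 0, 0, 0, 17, 17, 17, 17]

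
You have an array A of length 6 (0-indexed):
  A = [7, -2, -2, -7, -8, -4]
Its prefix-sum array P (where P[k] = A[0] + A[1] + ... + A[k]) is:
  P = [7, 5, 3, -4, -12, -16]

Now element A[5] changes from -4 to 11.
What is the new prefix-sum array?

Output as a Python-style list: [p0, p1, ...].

Change: A[5] -4 -> 11, delta = 15
P[k] for k < 5: unchanged (A[5] not included)
P[k] for k >= 5: shift by delta = 15
  P[0] = 7 + 0 = 7
  P[1] = 5 + 0 = 5
  P[2] = 3 + 0 = 3
  P[3] = -4 + 0 = -4
  P[4] = -12 + 0 = -12
  P[5] = -16 + 15 = -1

Answer: [7, 5, 3, -4, -12, -1]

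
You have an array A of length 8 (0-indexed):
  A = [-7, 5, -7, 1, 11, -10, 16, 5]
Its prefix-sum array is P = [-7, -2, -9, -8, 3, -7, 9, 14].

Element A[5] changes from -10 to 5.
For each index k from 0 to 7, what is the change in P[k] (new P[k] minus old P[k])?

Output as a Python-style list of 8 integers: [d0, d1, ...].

Answer: [0, 0, 0, 0, 0, 15, 15, 15]

Derivation:
Element change: A[5] -10 -> 5, delta = 15
For k < 5: P[k] unchanged, delta_P[k] = 0
For k >= 5: P[k] shifts by exactly 15
Delta array: [0, 0, 0, 0, 0, 15, 15, 15]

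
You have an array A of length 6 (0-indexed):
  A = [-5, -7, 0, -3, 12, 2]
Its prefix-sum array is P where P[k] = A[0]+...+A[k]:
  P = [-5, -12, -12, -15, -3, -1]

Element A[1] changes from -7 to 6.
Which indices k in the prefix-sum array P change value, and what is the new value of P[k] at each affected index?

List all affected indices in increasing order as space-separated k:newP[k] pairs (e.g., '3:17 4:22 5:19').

Answer: 1:1 2:1 3:-2 4:10 5:12

Derivation:
P[k] = A[0] + ... + A[k]
P[k] includes A[1] iff k >= 1
Affected indices: 1, 2, ..., 5; delta = 13
  P[1]: -12 + 13 = 1
  P[2]: -12 + 13 = 1
  P[3]: -15 + 13 = -2
  P[4]: -3 + 13 = 10
  P[5]: -1 + 13 = 12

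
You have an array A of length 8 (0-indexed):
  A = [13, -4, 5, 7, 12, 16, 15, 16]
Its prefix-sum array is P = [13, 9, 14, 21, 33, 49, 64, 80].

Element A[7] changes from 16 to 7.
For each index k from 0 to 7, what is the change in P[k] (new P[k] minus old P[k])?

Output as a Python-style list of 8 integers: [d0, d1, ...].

Answer: [0, 0, 0, 0, 0, 0, 0, -9]

Derivation:
Element change: A[7] 16 -> 7, delta = -9
For k < 7: P[k] unchanged, delta_P[k] = 0
For k >= 7: P[k] shifts by exactly -9
Delta array: [0, 0, 0, 0, 0, 0, 0, -9]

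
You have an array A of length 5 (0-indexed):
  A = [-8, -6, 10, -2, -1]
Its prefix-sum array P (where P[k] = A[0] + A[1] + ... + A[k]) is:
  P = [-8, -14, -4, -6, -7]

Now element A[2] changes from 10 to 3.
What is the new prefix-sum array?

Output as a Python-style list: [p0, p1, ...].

Answer: [-8, -14, -11, -13, -14]

Derivation:
Change: A[2] 10 -> 3, delta = -7
P[k] for k < 2: unchanged (A[2] not included)
P[k] for k >= 2: shift by delta = -7
  P[0] = -8 + 0 = -8
  P[1] = -14 + 0 = -14
  P[2] = -4 + -7 = -11
  P[3] = -6 + -7 = -13
  P[4] = -7 + -7 = -14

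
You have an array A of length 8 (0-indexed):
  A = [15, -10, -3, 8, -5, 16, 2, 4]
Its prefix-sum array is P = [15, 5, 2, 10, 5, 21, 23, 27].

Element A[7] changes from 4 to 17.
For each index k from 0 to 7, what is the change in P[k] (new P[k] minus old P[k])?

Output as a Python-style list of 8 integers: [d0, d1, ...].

Element change: A[7] 4 -> 17, delta = 13
For k < 7: P[k] unchanged, delta_P[k] = 0
For k >= 7: P[k] shifts by exactly 13
Delta array: [0, 0, 0, 0, 0, 0, 0, 13]

Answer: [0, 0, 0, 0, 0, 0, 0, 13]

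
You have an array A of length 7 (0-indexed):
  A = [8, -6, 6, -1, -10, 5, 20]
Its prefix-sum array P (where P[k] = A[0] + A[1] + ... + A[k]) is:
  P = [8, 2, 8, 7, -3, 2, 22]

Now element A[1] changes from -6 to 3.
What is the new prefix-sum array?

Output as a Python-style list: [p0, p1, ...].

Answer: [8, 11, 17, 16, 6, 11, 31]

Derivation:
Change: A[1] -6 -> 3, delta = 9
P[k] for k < 1: unchanged (A[1] not included)
P[k] for k >= 1: shift by delta = 9
  P[0] = 8 + 0 = 8
  P[1] = 2 + 9 = 11
  P[2] = 8 + 9 = 17
  P[3] = 7 + 9 = 16
  P[4] = -3 + 9 = 6
  P[5] = 2 + 9 = 11
  P[6] = 22 + 9 = 31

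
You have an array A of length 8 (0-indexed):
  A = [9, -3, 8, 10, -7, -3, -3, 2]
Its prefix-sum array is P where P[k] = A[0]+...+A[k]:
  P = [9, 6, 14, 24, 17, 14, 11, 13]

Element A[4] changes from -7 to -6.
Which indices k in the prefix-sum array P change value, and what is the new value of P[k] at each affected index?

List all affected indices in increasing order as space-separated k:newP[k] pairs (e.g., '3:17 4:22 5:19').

P[k] = A[0] + ... + A[k]
P[k] includes A[4] iff k >= 4
Affected indices: 4, 5, ..., 7; delta = 1
  P[4]: 17 + 1 = 18
  P[5]: 14 + 1 = 15
  P[6]: 11 + 1 = 12
  P[7]: 13 + 1 = 14

Answer: 4:18 5:15 6:12 7:14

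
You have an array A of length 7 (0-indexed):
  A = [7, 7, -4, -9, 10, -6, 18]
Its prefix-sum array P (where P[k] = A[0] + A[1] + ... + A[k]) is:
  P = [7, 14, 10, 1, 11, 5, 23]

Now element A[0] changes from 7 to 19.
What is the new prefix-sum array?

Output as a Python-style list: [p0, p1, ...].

Answer: [19, 26, 22, 13, 23, 17, 35]

Derivation:
Change: A[0] 7 -> 19, delta = 12
P[k] for k < 0: unchanged (A[0] not included)
P[k] for k >= 0: shift by delta = 12
  P[0] = 7 + 12 = 19
  P[1] = 14 + 12 = 26
  P[2] = 10 + 12 = 22
  P[3] = 1 + 12 = 13
  P[4] = 11 + 12 = 23
  P[5] = 5 + 12 = 17
  P[6] = 23 + 12 = 35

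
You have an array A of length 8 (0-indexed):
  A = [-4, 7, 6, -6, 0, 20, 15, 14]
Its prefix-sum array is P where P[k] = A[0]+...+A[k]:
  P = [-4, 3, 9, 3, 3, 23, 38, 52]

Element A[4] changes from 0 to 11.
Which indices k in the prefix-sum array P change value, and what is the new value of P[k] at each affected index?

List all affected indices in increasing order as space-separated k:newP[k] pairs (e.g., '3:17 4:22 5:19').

Answer: 4:14 5:34 6:49 7:63

Derivation:
P[k] = A[0] + ... + A[k]
P[k] includes A[4] iff k >= 4
Affected indices: 4, 5, ..., 7; delta = 11
  P[4]: 3 + 11 = 14
  P[5]: 23 + 11 = 34
  P[6]: 38 + 11 = 49
  P[7]: 52 + 11 = 63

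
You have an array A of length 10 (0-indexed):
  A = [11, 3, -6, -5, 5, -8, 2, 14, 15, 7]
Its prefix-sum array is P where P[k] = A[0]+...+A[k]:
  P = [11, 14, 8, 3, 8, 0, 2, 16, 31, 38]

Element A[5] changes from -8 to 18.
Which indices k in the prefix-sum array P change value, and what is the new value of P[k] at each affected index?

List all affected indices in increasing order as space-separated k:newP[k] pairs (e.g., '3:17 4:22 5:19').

P[k] = A[0] + ... + A[k]
P[k] includes A[5] iff k >= 5
Affected indices: 5, 6, ..., 9; delta = 26
  P[5]: 0 + 26 = 26
  P[6]: 2 + 26 = 28
  P[7]: 16 + 26 = 42
  P[8]: 31 + 26 = 57
  P[9]: 38 + 26 = 64

Answer: 5:26 6:28 7:42 8:57 9:64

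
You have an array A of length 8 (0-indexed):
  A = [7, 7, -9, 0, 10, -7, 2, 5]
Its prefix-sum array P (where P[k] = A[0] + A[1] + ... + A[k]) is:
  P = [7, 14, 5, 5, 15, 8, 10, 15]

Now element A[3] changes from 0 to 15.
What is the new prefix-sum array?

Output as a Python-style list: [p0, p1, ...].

Answer: [7, 14, 5, 20, 30, 23, 25, 30]

Derivation:
Change: A[3] 0 -> 15, delta = 15
P[k] for k < 3: unchanged (A[3] not included)
P[k] for k >= 3: shift by delta = 15
  P[0] = 7 + 0 = 7
  P[1] = 14 + 0 = 14
  P[2] = 5 + 0 = 5
  P[3] = 5 + 15 = 20
  P[4] = 15 + 15 = 30
  P[5] = 8 + 15 = 23
  P[6] = 10 + 15 = 25
  P[7] = 15 + 15 = 30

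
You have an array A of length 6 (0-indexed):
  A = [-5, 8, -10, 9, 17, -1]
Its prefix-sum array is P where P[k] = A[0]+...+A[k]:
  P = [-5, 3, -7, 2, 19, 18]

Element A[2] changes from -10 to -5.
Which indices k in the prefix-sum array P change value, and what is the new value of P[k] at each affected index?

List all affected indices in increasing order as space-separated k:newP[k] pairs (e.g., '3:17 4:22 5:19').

Answer: 2:-2 3:7 4:24 5:23

Derivation:
P[k] = A[0] + ... + A[k]
P[k] includes A[2] iff k >= 2
Affected indices: 2, 3, ..., 5; delta = 5
  P[2]: -7 + 5 = -2
  P[3]: 2 + 5 = 7
  P[4]: 19 + 5 = 24
  P[5]: 18 + 5 = 23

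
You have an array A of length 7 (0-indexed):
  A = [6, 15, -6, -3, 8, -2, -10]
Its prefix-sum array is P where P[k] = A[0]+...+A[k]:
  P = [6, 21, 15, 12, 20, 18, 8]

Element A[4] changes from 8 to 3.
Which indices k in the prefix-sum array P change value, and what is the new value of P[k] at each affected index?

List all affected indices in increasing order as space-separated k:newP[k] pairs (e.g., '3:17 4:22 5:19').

P[k] = A[0] + ... + A[k]
P[k] includes A[4] iff k >= 4
Affected indices: 4, 5, ..., 6; delta = -5
  P[4]: 20 + -5 = 15
  P[5]: 18 + -5 = 13
  P[6]: 8 + -5 = 3

Answer: 4:15 5:13 6:3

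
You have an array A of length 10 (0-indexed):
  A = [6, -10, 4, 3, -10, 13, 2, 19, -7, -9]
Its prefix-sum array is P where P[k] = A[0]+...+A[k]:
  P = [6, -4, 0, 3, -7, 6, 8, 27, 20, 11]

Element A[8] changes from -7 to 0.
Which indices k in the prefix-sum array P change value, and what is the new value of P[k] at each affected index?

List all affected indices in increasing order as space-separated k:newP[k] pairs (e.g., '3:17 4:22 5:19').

P[k] = A[0] + ... + A[k]
P[k] includes A[8] iff k >= 8
Affected indices: 8, 9, ..., 9; delta = 7
  P[8]: 20 + 7 = 27
  P[9]: 11 + 7 = 18

Answer: 8:27 9:18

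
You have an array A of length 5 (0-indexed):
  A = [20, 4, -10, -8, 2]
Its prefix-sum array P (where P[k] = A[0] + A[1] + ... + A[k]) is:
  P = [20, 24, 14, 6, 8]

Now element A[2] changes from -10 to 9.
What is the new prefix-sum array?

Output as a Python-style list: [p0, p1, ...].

Change: A[2] -10 -> 9, delta = 19
P[k] for k < 2: unchanged (A[2] not included)
P[k] for k >= 2: shift by delta = 19
  P[0] = 20 + 0 = 20
  P[1] = 24 + 0 = 24
  P[2] = 14 + 19 = 33
  P[3] = 6 + 19 = 25
  P[4] = 8 + 19 = 27

Answer: [20, 24, 33, 25, 27]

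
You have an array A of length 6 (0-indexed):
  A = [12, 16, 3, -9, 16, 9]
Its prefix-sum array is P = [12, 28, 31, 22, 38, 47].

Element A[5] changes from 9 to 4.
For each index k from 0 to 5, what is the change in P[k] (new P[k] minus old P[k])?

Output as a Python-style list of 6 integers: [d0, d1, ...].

Answer: [0, 0, 0, 0, 0, -5]

Derivation:
Element change: A[5] 9 -> 4, delta = -5
For k < 5: P[k] unchanged, delta_P[k] = 0
For k >= 5: P[k] shifts by exactly -5
Delta array: [0, 0, 0, 0, 0, -5]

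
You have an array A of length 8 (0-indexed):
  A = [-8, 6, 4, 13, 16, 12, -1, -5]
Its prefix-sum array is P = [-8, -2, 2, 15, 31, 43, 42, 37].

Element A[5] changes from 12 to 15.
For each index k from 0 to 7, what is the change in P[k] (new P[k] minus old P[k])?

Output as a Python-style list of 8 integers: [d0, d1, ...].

Element change: A[5] 12 -> 15, delta = 3
For k < 5: P[k] unchanged, delta_P[k] = 0
For k >= 5: P[k] shifts by exactly 3
Delta array: [0, 0, 0, 0, 0, 3, 3, 3]

Answer: [0, 0, 0, 0, 0, 3, 3, 3]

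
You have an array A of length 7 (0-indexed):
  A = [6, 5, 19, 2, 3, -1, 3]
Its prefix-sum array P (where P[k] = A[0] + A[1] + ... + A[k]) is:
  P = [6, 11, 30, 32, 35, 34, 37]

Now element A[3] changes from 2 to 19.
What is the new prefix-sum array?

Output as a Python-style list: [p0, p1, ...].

Answer: [6, 11, 30, 49, 52, 51, 54]

Derivation:
Change: A[3] 2 -> 19, delta = 17
P[k] for k < 3: unchanged (A[3] not included)
P[k] for k >= 3: shift by delta = 17
  P[0] = 6 + 0 = 6
  P[1] = 11 + 0 = 11
  P[2] = 30 + 0 = 30
  P[3] = 32 + 17 = 49
  P[4] = 35 + 17 = 52
  P[5] = 34 + 17 = 51
  P[6] = 37 + 17 = 54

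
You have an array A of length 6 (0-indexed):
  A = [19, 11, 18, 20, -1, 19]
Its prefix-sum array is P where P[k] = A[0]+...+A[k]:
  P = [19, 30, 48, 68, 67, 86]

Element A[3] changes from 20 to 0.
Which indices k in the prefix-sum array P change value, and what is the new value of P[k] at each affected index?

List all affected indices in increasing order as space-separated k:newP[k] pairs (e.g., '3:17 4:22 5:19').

Answer: 3:48 4:47 5:66

Derivation:
P[k] = A[0] + ... + A[k]
P[k] includes A[3] iff k >= 3
Affected indices: 3, 4, ..., 5; delta = -20
  P[3]: 68 + -20 = 48
  P[4]: 67 + -20 = 47
  P[5]: 86 + -20 = 66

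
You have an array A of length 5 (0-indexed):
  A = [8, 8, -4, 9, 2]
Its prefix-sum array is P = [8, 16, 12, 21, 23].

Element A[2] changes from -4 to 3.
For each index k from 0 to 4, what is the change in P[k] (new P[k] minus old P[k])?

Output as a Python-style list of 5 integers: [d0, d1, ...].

Answer: [0, 0, 7, 7, 7]

Derivation:
Element change: A[2] -4 -> 3, delta = 7
For k < 2: P[k] unchanged, delta_P[k] = 0
For k >= 2: P[k] shifts by exactly 7
Delta array: [0, 0, 7, 7, 7]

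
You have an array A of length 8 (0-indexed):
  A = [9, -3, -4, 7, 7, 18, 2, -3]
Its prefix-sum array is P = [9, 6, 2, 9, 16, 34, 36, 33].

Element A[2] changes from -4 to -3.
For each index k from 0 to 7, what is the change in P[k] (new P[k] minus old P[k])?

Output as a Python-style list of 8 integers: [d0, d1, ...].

Answer: [0, 0, 1, 1, 1, 1, 1, 1]

Derivation:
Element change: A[2] -4 -> -3, delta = 1
For k < 2: P[k] unchanged, delta_P[k] = 0
For k >= 2: P[k] shifts by exactly 1
Delta array: [0, 0, 1, 1, 1, 1, 1, 1]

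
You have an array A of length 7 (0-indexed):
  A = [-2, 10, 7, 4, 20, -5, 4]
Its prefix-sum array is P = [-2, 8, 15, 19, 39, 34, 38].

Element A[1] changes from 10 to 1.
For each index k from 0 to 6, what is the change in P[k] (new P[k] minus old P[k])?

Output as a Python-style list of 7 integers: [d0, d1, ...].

Answer: [0, -9, -9, -9, -9, -9, -9]

Derivation:
Element change: A[1] 10 -> 1, delta = -9
For k < 1: P[k] unchanged, delta_P[k] = 0
For k >= 1: P[k] shifts by exactly -9
Delta array: [0, -9, -9, -9, -9, -9, -9]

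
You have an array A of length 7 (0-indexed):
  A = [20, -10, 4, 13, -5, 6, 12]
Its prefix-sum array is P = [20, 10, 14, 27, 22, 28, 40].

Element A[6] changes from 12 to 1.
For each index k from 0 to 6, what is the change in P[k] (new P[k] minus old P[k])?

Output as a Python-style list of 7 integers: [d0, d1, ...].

Element change: A[6] 12 -> 1, delta = -11
For k < 6: P[k] unchanged, delta_P[k] = 0
For k >= 6: P[k] shifts by exactly -11
Delta array: [0, 0, 0, 0, 0, 0, -11]

Answer: [0, 0, 0, 0, 0, 0, -11]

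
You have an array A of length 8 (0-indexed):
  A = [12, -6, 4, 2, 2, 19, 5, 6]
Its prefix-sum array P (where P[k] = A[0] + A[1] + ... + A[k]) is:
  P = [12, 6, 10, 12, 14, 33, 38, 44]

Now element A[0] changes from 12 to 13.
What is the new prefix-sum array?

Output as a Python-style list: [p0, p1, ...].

Change: A[0] 12 -> 13, delta = 1
P[k] for k < 0: unchanged (A[0] not included)
P[k] for k >= 0: shift by delta = 1
  P[0] = 12 + 1 = 13
  P[1] = 6 + 1 = 7
  P[2] = 10 + 1 = 11
  P[3] = 12 + 1 = 13
  P[4] = 14 + 1 = 15
  P[5] = 33 + 1 = 34
  P[6] = 38 + 1 = 39
  P[7] = 44 + 1 = 45

Answer: [13, 7, 11, 13, 15, 34, 39, 45]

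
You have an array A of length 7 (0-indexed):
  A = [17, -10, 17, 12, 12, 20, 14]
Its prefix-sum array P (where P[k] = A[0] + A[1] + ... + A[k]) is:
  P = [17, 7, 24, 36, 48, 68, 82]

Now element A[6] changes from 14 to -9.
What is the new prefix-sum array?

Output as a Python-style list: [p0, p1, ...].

Answer: [17, 7, 24, 36, 48, 68, 59]

Derivation:
Change: A[6] 14 -> -9, delta = -23
P[k] for k < 6: unchanged (A[6] not included)
P[k] for k >= 6: shift by delta = -23
  P[0] = 17 + 0 = 17
  P[1] = 7 + 0 = 7
  P[2] = 24 + 0 = 24
  P[3] = 36 + 0 = 36
  P[4] = 48 + 0 = 48
  P[5] = 68 + 0 = 68
  P[6] = 82 + -23 = 59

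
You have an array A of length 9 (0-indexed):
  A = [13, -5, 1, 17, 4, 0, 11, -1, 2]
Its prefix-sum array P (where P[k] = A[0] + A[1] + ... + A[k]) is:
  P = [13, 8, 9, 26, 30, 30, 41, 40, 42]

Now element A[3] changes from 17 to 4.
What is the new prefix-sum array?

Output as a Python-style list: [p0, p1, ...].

Change: A[3] 17 -> 4, delta = -13
P[k] for k < 3: unchanged (A[3] not included)
P[k] for k >= 3: shift by delta = -13
  P[0] = 13 + 0 = 13
  P[1] = 8 + 0 = 8
  P[2] = 9 + 0 = 9
  P[3] = 26 + -13 = 13
  P[4] = 30 + -13 = 17
  P[5] = 30 + -13 = 17
  P[6] = 41 + -13 = 28
  P[7] = 40 + -13 = 27
  P[8] = 42 + -13 = 29

Answer: [13, 8, 9, 13, 17, 17, 28, 27, 29]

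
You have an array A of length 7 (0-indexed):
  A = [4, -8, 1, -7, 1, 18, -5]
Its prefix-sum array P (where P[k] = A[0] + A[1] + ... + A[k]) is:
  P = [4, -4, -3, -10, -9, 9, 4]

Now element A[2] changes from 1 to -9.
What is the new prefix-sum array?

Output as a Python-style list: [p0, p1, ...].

Answer: [4, -4, -13, -20, -19, -1, -6]

Derivation:
Change: A[2] 1 -> -9, delta = -10
P[k] for k < 2: unchanged (A[2] not included)
P[k] for k >= 2: shift by delta = -10
  P[0] = 4 + 0 = 4
  P[1] = -4 + 0 = -4
  P[2] = -3 + -10 = -13
  P[3] = -10 + -10 = -20
  P[4] = -9 + -10 = -19
  P[5] = 9 + -10 = -1
  P[6] = 4 + -10 = -6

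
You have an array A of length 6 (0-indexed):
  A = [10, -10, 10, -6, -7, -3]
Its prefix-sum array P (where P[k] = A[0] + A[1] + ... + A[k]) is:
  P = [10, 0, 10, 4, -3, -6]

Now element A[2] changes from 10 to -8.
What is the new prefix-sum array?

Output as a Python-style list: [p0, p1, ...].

Change: A[2] 10 -> -8, delta = -18
P[k] for k < 2: unchanged (A[2] not included)
P[k] for k >= 2: shift by delta = -18
  P[0] = 10 + 0 = 10
  P[1] = 0 + 0 = 0
  P[2] = 10 + -18 = -8
  P[3] = 4 + -18 = -14
  P[4] = -3 + -18 = -21
  P[5] = -6 + -18 = -24

Answer: [10, 0, -8, -14, -21, -24]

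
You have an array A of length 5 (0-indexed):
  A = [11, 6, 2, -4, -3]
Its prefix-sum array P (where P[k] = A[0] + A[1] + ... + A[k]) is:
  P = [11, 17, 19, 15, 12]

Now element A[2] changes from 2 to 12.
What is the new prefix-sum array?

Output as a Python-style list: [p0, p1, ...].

Answer: [11, 17, 29, 25, 22]

Derivation:
Change: A[2] 2 -> 12, delta = 10
P[k] for k < 2: unchanged (A[2] not included)
P[k] for k >= 2: shift by delta = 10
  P[0] = 11 + 0 = 11
  P[1] = 17 + 0 = 17
  P[2] = 19 + 10 = 29
  P[3] = 15 + 10 = 25
  P[4] = 12 + 10 = 22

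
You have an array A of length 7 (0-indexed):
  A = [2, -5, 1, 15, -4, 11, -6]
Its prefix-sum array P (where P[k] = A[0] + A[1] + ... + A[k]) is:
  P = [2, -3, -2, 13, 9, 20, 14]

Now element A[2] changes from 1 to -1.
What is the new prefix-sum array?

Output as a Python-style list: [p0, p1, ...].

Change: A[2] 1 -> -1, delta = -2
P[k] for k < 2: unchanged (A[2] not included)
P[k] for k >= 2: shift by delta = -2
  P[0] = 2 + 0 = 2
  P[1] = -3 + 0 = -3
  P[2] = -2 + -2 = -4
  P[3] = 13 + -2 = 11
  P[4] = 9 + -2 = 7
  P[5] = 20 + -2 = 18
  P[6] = 14 + -2 = 12

Answer: [2, -3, -4, 11, 7, 18, 12]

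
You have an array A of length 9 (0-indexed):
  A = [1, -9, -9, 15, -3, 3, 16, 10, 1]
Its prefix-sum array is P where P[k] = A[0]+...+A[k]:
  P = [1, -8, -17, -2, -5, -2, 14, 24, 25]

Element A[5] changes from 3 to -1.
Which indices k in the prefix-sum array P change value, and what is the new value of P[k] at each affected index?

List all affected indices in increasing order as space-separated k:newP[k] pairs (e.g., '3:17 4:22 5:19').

P[k] = A[0] + ... + A[k]
P[k] includes A[5] iff k >= 5
Affected indices: 5, 6, ..., 8; delta = -4
  P[5]: -2 + -4 = -6
  P[6]: 14 + -4 = 10
  P[7]: 24 + -4 = 20
  P[8]: 25 + -4 = 21

Answer: 5:-6 6:10 7:20 8:21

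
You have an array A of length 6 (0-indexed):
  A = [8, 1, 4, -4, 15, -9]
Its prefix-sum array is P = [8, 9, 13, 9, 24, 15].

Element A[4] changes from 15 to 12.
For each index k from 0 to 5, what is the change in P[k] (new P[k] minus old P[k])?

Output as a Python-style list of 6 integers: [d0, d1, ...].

Answer: [0, 0, 0, 0, -3, -3]

Derivation:
Element change: A[4] 15 -> 12, delta = -3
For k < 4: P[k] unchanged, delta_P[k] = 0
For k >= 4: P[k] shifts by exactly -3
Delta array: [0, 0, 0, 0, -3, -3]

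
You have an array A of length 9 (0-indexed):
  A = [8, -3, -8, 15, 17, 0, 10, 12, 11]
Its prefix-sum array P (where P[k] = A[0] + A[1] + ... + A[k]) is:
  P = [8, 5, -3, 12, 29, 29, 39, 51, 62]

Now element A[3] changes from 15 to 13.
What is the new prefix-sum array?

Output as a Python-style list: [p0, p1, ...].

Change: A[3] 15 -> 13, delta = -2
P[k] for k < 3: unchanged (A[3] not included)
P[k] for k >= 3: shift by delta = -2
  P[0] = 8 + 0 = 8
  P[1] = 5 + 0 = 5
  P[2] = -3 + 0 = -3
  P[3] = 12 + -2 = 10
  P[4] = 29 + -2 = 27
  P[5] = 29 + -2 = 27
  P[6] = 39 + -2 = 37
  P[7] = 51 + -2 = 49
  P[8] = 62 + -2 = 60

Answer: [8, 5, -3, 10, 27, 27, 37, 49, 60]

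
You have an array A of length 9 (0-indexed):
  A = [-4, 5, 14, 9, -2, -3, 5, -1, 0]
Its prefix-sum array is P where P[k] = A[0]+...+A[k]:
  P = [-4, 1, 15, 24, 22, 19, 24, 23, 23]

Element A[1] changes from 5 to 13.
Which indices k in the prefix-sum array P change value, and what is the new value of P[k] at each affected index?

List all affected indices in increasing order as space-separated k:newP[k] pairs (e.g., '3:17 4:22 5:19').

P[k] = A[0] + ... + A[k]
P[k] includes A[1] iff k >= 1
Affected indices: 1, 2, ..., 8; delta = 8
  P[1]: 1 + 8 = 9
  P[2]: 15 + 8 = 23
  P[3]: 24 + 8 = 32
  P[4]: 22 + 8 = 30
  P[5]: 19 + 8 = 27
  P[6]: 24 + 8 = 32
  P[7]: 23 + 8 = 31
  P[8]: 23 + 8 = 31

Answer: 1:9 2:23 3:32 4:30 5:27 6:32 7:31 8:31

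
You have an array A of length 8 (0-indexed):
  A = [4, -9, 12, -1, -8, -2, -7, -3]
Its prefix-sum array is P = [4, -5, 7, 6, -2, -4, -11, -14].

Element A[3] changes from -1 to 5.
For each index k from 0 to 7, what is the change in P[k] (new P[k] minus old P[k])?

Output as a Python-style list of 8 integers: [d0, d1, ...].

Element change: A[3] -1 -> 5, delta = 6
For k < 3: P[k] unchanged, delta_P[k] = 0
For k >= 3: P[k] shifts by exactly 6
Delta array: [0, 0, 0, 6, 6, 6, 6, 6]

Answer: [0, 0, 0, 6, 6, 6, 6, 6]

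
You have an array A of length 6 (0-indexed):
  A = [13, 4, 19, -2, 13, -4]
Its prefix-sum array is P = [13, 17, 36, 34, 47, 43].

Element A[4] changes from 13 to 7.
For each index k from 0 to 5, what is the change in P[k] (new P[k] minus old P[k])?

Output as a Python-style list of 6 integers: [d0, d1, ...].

Element change: A[4] 13 -> 7, delta = -6
For k < 4: P[k] unchanged, delta_P[k] = 0
For k >= 4: P[k] shifts by exactly -6
Delta array: [0, 0, 0, 0, -6, -6]

Answer: [0, 0, 0, 0, -6, -6]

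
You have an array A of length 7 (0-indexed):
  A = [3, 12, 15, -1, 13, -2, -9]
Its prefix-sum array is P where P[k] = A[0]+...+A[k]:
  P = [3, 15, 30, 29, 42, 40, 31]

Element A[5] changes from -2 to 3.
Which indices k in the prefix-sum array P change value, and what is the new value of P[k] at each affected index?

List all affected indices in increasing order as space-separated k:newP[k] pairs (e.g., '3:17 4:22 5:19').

Answer: 5:45 6:36

Derivation:
P[k] = A[0] + ... + A[k]
P[k] includes A[5] iff k >= 5
Affected indices: 5, 6, ..., 6; delta = 5
  P[5]: 40 + 5 = 45
  P[6]: 31 + 5 = 36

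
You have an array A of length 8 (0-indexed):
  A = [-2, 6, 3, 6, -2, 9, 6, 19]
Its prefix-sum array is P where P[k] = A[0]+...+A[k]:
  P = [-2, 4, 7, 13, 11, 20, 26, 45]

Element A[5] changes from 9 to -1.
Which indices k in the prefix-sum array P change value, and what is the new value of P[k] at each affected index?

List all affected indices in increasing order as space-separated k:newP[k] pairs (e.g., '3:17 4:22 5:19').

Answer: 5:10 6:16 7:35

Derivation:
P[k] = A[0] + ... + A[k]
P[k] includes A[5] iff k >= 5
Affected indices: 5, 6, ..., 7; delta = -10
  P[5]: 20 + -10 = 10
  P[6]: 26 + -10 = 16
  P[7]: 45 + -10 = 35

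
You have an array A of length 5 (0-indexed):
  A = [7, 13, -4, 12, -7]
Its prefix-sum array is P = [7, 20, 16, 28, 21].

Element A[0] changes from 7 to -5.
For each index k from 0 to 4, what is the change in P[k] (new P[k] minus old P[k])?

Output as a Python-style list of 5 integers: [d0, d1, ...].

Element change: A[0] 7 -> -5, delta = -12
For k < 0: P[k] unchanged, delta_P[k] = 0
For k >= 0: P[k] shifts by exactly -12
Delta array: [-12, -12, -12, -12, -12]

Answer: [-12, -12, -12, -12, -12]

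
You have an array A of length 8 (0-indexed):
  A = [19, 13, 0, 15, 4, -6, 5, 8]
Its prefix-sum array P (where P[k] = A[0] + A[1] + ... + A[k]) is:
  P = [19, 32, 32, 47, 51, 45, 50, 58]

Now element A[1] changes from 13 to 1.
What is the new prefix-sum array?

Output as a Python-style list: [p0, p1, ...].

Answer: [19, 20, 20, 35, 39, 33, 38, 46]

Derivation:
Change: A[1] 13 -> 1, delta = -12
P[k] for k < 1: unchanged (A[1] not included)
P[k] for k >= 1: shift by delta = -12
  P[0] = 19 + 0 = 19
  P[1] = 32 + -12 = 20
  P[2] = 32 + -12 = 20
  P[3] = 47 + -12 = 35
  P[4] = 51 + -12 = 39
  P[5] = 45 + -12 = 33
  P[6] = 50 + -12 = 38
  P[7] = 58 + -12 = 46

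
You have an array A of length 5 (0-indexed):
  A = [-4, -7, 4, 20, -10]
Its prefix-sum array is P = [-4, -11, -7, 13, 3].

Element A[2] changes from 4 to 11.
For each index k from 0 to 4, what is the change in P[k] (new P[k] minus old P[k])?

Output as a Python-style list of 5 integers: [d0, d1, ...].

Answer: [0, 0, 7, 7, 7]

Derivation:
Element change: A[2] 4 -> 11, delta = 7
For k < 2: P[k] unchanged, delta_P[k] = 0
For k >= 2: P[k] shifts by exactly 7
Delta array: [0, 0, 7, 7, 7]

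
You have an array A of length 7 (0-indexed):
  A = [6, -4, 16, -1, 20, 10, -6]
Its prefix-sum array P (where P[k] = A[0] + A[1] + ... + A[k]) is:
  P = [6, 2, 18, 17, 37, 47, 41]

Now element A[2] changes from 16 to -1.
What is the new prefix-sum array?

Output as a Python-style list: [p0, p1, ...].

Change: A[2] 16 -> -1, delta = -17
P[k] for k < 2: unchanged (A[2] not included)
P[k] for k >= 2: shift by delta = -17
  P[0] = 6 + 0 = 6
  P[1] = 2 + 0 = 2
  P[2] = 18 + -17 = 1
  P[3] = 17 + -17 = 0
  P[4] = 37 + -17 = 20
  P[5] = 47 + -17 = 30
  P[6] = 41 + -17 = 24

Answer: [6, 2, 1, 0, 20, 30, 24]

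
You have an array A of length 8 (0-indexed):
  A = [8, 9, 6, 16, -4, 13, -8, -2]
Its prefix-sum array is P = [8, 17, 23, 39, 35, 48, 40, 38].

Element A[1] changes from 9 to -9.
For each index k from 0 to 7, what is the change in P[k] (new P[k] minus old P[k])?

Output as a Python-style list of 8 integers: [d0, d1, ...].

Answer: [0, -18, -18, -18, -18, -18, -18, -18]

Derivation:
Element change: A[1] 9 -> -9, delta = -18
For k < 1: P[k] unchanged, delta_P[k] = 0
For k >= 1: P[k] shifts by exactly -18
Delta array: [0, -18, -18, -18, -18, -18, -18, -18]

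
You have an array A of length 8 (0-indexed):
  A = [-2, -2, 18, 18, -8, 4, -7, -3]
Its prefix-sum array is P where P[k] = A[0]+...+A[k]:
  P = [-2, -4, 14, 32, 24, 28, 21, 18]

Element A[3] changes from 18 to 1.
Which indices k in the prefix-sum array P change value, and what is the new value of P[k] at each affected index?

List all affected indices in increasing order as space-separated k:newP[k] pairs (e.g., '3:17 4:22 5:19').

P[k] = A[0] + ... + A[k]
P[k] includes A[3] iff k >= 3
Affected indices: 3, 4, ..., 7; delta = -17
  P[3]: 32 + -17 = 15
  P[4]: 24 + -17 = 7
  P[5]: 28 + -17 = 11
  P[6]: 21 + -17 = 4
  P[7]: 18 + -17 = 1

Answer: 3:15 4:7 5:11 6:4 7:1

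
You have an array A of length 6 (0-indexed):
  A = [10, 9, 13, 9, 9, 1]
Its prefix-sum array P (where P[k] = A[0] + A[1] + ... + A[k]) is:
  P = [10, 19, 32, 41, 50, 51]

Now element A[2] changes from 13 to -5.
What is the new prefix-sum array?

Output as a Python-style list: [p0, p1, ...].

Answer: [10, 19, 14, 23, 32, 33]

Derivation:
Change: A[2] 13 -> -5, delta = -18
P[k] for k < 2: unchanged (A[2] not included)
P[k] for k >= 2: shift by delta = -18
  P[0] = 10 + 0 = 10
  P[1] = 19 + 0 = 19
  P[2] = 32 + -18 = 14
  P[3] = 41 + -18 = 23
  P[4] = 50 + -18 = 32
  P[5] = 51 + -18 = 33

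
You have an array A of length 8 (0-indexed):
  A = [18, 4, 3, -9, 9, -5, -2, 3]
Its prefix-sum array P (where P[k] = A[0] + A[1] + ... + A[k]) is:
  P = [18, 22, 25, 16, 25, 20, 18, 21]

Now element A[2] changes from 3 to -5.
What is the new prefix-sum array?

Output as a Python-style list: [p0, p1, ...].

Change: A[2] 3 -> -5, delta = -8
P[k] for k < 2: unchanged (A[2] not included)
P[k] for k >= 2: shift by delta = -8
  P[0] = 18 + 0 = 18
  P[1] = 22 + 0 = 22
  P[2] = 25 + -8 = 17
  P[3] = 16 + -8 = 8
  P[4] = 25 + -8 = 17
  P[5] = 20 + -8 = 12
  P[6] = 18 + -8 = 10
  P[7] = 21 + -8 = 13

Answer: [18, 22, 17, 8, 17, 12, 10, 13]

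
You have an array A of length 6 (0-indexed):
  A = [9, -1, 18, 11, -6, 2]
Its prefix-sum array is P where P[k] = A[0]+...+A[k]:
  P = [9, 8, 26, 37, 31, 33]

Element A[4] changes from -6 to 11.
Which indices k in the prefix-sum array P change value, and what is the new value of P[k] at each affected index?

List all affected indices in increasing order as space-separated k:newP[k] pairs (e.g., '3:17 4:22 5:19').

Answer: 4:48 5:50

Derivation:
P[k] = A[0] + ... + A[k]
P[k] includes A[4] iff k >= 4
Affected indices: 4, 5, ..., 5; delta = 17
  P[4]: 31 + 17 = 48
  P[5]: 33 + 17 = 50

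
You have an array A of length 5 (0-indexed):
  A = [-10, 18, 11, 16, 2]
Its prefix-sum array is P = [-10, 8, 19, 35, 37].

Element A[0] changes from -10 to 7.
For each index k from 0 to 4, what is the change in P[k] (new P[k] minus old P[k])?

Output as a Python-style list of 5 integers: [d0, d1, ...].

Answer: [17, 17, 17, 17, 17]

Derivation:
Element change: A[0] -10 -> 7, delta = 17
For k < 0: P[k] unchanged, delta_P[k] = 0
For k >= 0: P[k] shifts by exactly 17
Delta array: [17, 17, 17, 17, 17]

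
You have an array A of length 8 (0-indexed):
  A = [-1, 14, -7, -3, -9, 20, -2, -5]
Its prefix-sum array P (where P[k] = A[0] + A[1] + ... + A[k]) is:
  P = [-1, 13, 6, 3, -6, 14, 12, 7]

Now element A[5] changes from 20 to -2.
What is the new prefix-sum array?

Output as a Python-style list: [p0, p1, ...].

Answer: [-1, 13, 6, 3, -6, -8, -10, -15]

Derivation:
Change: A[5] 20 -> -2, delta = -22
P[k] for k < 5: unchanged (A[5] not included)
P[k] for k >= 5: shift by delta = -22
  P[0] = -1 + 0 = -1
  P[1] = 13 + 0 = 13
  P[2] = 6 + 0 = 6
  P[3] = 3 + 0 = 3
  P[4] = -6 + 0 = -6
  P[5] = 14 + -22 = -8
  P[6] = 12 + -22 = -10
  P[7] = 7 + -22 = -15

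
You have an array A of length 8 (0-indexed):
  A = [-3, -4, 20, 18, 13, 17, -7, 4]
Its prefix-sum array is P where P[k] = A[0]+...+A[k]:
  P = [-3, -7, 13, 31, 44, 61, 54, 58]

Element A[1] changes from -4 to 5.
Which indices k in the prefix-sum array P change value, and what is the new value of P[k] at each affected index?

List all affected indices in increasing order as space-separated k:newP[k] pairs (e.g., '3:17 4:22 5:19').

Answer: 1:2 2:22 3:40 4:53 5:70 6:63 7:67

Derivation:
P[k] = A[0] + ... + A[k]
P[k] includes A[1] iff k >= 1
Affected indices: 1, 2, ..., 7; delta = 9
  P[1]: -7 + 9 = 2
  P[2]: 13 + 9 = 22
  P[3]: 31 + 9 = 40
  P[4]: 44 + 9 = 53
  P[5]: 61 + 9 = 70
  P[6]: 54 + 9 = 63
  P[7]: 58 + 9 = 67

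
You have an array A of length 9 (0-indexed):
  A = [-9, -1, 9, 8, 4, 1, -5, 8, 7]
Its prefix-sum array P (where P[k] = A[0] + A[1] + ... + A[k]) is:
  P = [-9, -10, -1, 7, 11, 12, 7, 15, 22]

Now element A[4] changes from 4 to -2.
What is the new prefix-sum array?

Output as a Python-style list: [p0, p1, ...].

Answer: [-9, -10, -1, 7, 5, 6, 1, 9, 16]

Derivation:
Change: A[4] 4 -> -2, delta = -6
P[k] for k < 4: unchanged (A[4] not included)
P[k] for k >= 4: shift by delta = -6
  P[0] = -9 + 0 = -9
  P[1] = -10 + 0 = -10
  P[2] = -1 + 0 = -1
  P[3] = 7 + 0 = 7
  P[4] = 11 + -6 = 5
  P[5] = 12 + -6 = 6
  P[6] = 7 + -6 = 1
  P[7] = 15 + -6 = 9
  P[8] = 22 + -6 = 16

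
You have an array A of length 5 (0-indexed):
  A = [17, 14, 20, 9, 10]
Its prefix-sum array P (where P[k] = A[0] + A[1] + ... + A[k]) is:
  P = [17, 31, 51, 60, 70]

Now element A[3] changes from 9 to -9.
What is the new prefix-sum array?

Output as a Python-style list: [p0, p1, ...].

Change: A[3] 9 -> -9, delta = -18
P[k] for k < 3: unchanged (A[3] not included)
P[k] for k >= 3: shift by delta = -18
  P[0] = 17 + 0 = 17
  P[1] = 31 + 0 = 31
  P[2] = 51 + 0 = 51
  P[3] = 60 + -18 = 42
  P[4] = 70 + -18 = 52

Answer: [17, 31, 51, 42, 52]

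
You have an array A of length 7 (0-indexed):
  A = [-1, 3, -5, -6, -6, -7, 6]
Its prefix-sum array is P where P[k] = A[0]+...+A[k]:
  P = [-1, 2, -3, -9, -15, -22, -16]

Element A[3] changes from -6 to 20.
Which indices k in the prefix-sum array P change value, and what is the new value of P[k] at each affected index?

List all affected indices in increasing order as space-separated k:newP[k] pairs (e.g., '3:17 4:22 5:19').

P[k] = A[0] + ... + A[k]
P[k] includes A[3] iff k >= 3
Affected indices: 3, 4, ..., 6; delta = 26
  P[3]: -9 + 26 = 17
  P[4]: -15 + 26 = 11
  P[5]: -22 + 26 = 4
  P[6]: -16 + 26 = 10

Answer: 3:17 4:11 5:4 6:10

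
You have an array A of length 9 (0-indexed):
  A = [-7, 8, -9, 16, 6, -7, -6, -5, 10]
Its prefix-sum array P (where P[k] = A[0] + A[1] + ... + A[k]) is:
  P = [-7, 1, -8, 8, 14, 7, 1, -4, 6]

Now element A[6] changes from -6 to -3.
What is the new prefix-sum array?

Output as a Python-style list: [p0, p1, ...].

Change: A[6] -6 -> -3, delta = 3
P[k] for k < 6: unchanged (A[6] not included)
P[k] for k >= 6: shift by delta = 3
  P[0] = -7 + 0 = -7
  P[1] = 1 + 0 = 1
  P[2] = -8 + 0 = -8
  P[3] = 8 + 0 = 8
  P[4] = 14 + 0 = 14
  P[5] = 7 + 0 = 7
  P[6] = 1 + 3 = 4
  P[7] = -4 + 3 = -1
  P[8] = 6 + 3 = 9

Answer: [-7, 1, -8, 8, 14, 7, 4, -1, 9]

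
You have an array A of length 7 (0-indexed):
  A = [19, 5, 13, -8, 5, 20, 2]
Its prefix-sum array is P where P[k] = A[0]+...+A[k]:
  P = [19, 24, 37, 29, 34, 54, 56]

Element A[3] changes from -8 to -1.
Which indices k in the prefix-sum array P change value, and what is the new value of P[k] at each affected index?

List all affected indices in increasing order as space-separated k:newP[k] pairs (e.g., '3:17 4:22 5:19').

P[k] = A[0] + ... + A[k]
P[k] includes A[3] iff k >= 3
Affected indices: 3, 4, ..., 6; delta = 7
  P[3]: 29 + 7 = 36
  P[4]: 34 + 7 = 41
  P[5]: 54 + 7 = 61
  P[6]: 56 + 7 = 63

Answer: 3:36 4:41 5:61 6:63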